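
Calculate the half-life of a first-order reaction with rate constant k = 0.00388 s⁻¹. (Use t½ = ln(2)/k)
178.65 s

t½ = ln(2)/k = 0.6931/0.00388 = 178.65 s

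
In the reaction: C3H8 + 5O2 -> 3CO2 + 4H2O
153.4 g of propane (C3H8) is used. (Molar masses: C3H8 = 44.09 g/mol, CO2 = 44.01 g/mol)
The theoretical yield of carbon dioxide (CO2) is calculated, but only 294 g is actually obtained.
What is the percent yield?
Moles of C3H8 = 153.4 g ÷ 44.09 g/mol = 3.47925 mol
Mole ratio: 3 mol CO2 / 1 mol C3H8
Moles of CO2 = 3.47925 × (3/1) = 10.4377 mol
Theoretical yield = 10.4377 mol × 44.01 g/mol = 459.36 g
Actual yield = 294 g
Percent yield = (294 / 459.36) × 100% = 64.0%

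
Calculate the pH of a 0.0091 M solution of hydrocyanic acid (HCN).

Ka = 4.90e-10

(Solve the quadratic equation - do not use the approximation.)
pH = 5.68

x² + Ka×x - Ka×C = 0. Using quadratic formula: [H⁺] = 2.1114e-06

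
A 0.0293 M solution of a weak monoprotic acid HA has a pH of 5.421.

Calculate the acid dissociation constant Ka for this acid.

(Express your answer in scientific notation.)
K_a = 4.91e-10

[H⁺] = 10^(−pH) = 10^(−5.421) = 3.793e-06 M. For HA ⇌ H⁺ + A⁻, Ka = x²/(C − x) = (3.793e-06)²/(0.0293 − 3.793e-06) = 4.91e-10.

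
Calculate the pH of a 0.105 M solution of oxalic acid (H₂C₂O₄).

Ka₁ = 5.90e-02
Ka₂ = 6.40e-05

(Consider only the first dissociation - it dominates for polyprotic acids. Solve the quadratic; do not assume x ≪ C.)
pH = 1.26

x² + Ka₁·x − Ka₁·C = 0 with Ka₁ = 5.90e-02, C = 0.105.
x = (−Ka₁ + √(Ka₁² + 4·Ka₁·C))/2 = 5.4555e-02 M, so pH = 1.26.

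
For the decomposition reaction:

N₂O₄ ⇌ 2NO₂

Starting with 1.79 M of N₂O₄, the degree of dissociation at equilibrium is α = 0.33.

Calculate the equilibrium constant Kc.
K_c = 1.1638

x = α·[A]₀ = 0.33 × 1.79 = 0.5907 M dissociated.
At eq: [N₂O₄] = 1.79 − 0.5907 = 1.199 M; [NO₂] = 2x = 1.181 M.
Kc = [NO₂]²/[N₂O₄] = (1.181)²/1.199 = 1.164.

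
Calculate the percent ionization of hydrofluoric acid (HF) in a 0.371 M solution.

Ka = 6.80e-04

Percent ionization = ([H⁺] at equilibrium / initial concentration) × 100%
Percent ionization = 4.19%

Let x = [H⁺]. Ka = x²/(C - x) ⇒ x² + (6.80e-04)x - (6.80e-04)(0.371) = 0. x = 1.5547e-02. Percent = (1.5547e-02/0.371) × 100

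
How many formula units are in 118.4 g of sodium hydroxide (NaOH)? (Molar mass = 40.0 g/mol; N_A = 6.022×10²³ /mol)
Moles = 118.4 g ÷ 40.0 g/mol = 2.96 mol
Formula units = 2.96 mol × 6.022×10²³ /mol = 1.783e+24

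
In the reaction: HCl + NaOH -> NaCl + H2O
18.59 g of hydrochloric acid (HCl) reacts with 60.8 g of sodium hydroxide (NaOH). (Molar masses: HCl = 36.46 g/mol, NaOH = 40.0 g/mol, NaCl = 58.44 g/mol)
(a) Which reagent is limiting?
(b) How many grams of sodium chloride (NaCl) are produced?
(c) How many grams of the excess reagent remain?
(a) HCl, (b) 29.8 g, (c) 40.41 g

Moles of HCl = 18.59 g ÷ 36.46 g/mol = 0.509874 mol
Moles of NaOH = 60.8 g ÷ 40.0 g/mol = 1.52 mol
Moles ÷ coefficient: HCl: 0.509874/1 = 0.5099, NaOH: 1.52/1 = 1.52
(a) HCl has the smaller value, so HCl is the limiting reagent.
(b) Moles of NaCl = 0.509874 mol HCl × (1/1) = 0.509874 mol; mass = 0.509874 mol × 58.44 g/mol = 29.8 g
(c) NaOH consumed = 0.509874 × (1/1) = 0.509874 mol; remaining = 1.52 − 0.509874 = 1.01013 mol; mass = 1.01013 mol × 40.0 g/mol = 40.41 g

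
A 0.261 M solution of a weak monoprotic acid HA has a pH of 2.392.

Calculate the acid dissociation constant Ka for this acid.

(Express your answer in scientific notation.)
K_a = 6.40e-05

[H⁺] = 10^(−pH) = 10^(−2.392) = 4.055e-03 M. For HA ⇌ H⁺ + A⁻, Ka = x²/(C − x) = (4.055e-03)²/(0.261 − 4.055e-03) = 6.40e-05.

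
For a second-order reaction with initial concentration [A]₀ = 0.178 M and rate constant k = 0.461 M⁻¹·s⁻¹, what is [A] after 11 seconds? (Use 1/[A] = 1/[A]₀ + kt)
0.0936 M

1/[A] = 1/[A]₀ + k·t = 1/0.178 + (0.461)·(11) = 5.6180 + 5.0710 = 10.6890
[A] = 1/10.6890 = 0.0936 M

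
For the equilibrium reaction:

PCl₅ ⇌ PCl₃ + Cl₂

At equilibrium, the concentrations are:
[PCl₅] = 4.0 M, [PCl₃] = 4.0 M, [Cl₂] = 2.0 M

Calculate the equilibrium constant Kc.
K_c = 2.0000

Kc = ([PCl₃] × [Cl₂]) / ([PCl₅])
   = ((4.0)·(2.0)) / ((4.0))
   = 8 / 4 = 2.0000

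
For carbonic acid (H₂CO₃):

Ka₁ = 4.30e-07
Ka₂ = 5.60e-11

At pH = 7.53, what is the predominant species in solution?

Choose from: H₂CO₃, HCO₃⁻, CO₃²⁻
HCO₃⁻

pKa1 = 6.37, pKa2 = 10.25. Each pKa is the crossover between adjacent species; pH = 7.53 lies in the region where HCO₃⁻ predominates.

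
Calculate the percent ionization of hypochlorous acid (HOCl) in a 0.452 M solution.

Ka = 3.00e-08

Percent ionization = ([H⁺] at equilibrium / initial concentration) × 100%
Percent ionization = 0.0258%

Let x = [H⁺]. Ka = x²/(C - x) ⇒ x² + (3.00e-08)x - (3.00e-08)(0.452) = 0. x = 1.1643e-04. Percent = (1.1643e-04/0.452) × 100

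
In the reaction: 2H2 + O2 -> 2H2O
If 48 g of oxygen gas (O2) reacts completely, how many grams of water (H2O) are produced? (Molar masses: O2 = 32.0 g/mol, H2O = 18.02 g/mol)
Moles of O2 = 48 g ÷ 32.0 g/mol = 1.5 mol
Mole ratio: 2 mol H2O / 1 mol O2
Moles of H2O = 1.5 × (2/1) = 3 mol
Mass of H2O = 3 mol × 18.02 g/mol = 54.06 g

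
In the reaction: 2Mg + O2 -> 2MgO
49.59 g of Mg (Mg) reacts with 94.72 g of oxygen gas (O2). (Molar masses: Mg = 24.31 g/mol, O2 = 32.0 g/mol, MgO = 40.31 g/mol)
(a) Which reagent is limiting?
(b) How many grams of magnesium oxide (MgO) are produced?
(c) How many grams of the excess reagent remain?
(a) Mg, (b) 82.23 g, (c) 62.08 g

Moles of Mg = 49.59 g ÷ 24.31 g/mol = 2.0399 mol
Moles of O2 = 94.72 g ÷ 32.0 g/mol = 2.96 mol
Moles ÷ coefficient: Mg: 2.0399/2 = 1.02, O2: 2.96/1 = 2.96
(a) Mg has the smaller value, so Mg is the limiting reagent.
(b) Moles of MgO = 2.0399 mol Mg × (2/2) = 2.0399 mol; mass = 2.0399 mol × 40.31 g/mol = 82.23 g
(c) O2 consumed = 2.0399 × (1/2) = 1.01995 mol; remaining = 2.96 − 1.01995 = 1.94005 mol; mass = 1.94005 mol × 32.0 g/mol = 62.08 g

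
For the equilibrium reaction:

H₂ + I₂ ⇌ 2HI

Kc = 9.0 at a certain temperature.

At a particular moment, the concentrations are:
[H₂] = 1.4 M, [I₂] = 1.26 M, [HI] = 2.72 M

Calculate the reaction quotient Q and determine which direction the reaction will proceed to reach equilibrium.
Q = 4.194, Q < K, reaction proceeds forward (toward products)

Q = ([HI]^2) / ([H₂] × [I₂])
  = ((2.72)^2) / ((1.4)·(1.26)) = 7.3984/1.764 = 4.194
Since Q = 4.194 < Kc = 9.0, the reaction proceeds forward (toward products) to reach equilibrium.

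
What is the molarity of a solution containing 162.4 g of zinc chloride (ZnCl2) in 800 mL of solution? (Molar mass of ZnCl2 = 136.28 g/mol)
Moles of ZnCl2 = 162.4 g ÷ 136.28 g/mol = 1.19166 mol
Volume = 800 mL = 0.8 L
Molarity = 1.19166 mol ÷ 0.8 L = 1.49 M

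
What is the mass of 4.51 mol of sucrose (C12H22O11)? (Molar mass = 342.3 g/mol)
Mass = 4.51 mol × 342.3 g/mol = 1544 g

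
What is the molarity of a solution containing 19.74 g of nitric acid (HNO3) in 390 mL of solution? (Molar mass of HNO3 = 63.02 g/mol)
Moles of HNO3 = 19.74 g ÷ 63.02 g/mol = 0.313234 mol
Volume = 390 mL = 0.39 L
Molarity = 0.313234 mol ÷ 0.39 L = 0.8032 M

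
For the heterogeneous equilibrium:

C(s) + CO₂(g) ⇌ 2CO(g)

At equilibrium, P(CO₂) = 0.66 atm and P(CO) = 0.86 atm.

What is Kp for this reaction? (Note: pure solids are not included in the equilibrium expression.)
K_p = 1.121

Solid C is excluded.
Kp = P(CO)²/P(CO₂) = (0.86)²/0.66 = 0.7396/0.66 = 1.121.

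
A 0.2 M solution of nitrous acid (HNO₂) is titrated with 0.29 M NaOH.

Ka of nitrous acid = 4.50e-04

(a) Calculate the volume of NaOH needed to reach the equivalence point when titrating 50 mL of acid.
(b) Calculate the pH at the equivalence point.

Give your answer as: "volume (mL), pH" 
V = 34.5 mL, pH = 8.21

(a) At equivalence: moles acid = moles base.
moles acid = 0.2 × 0.05 = 0.01 mol; V_NaOH = 0.01/0.29 = 0.03448 L = 34.5 mL.
(b) At equivalence, all acid → conjugate base A⁻ at [A⁻] = 0.01/0.08448 = 0.1184 M.
Kb = Kw/Ka = 1.0e-14/4.50e-04 = 2.222e-11; [OH⁻] = √(Kb·[A⁻]) = 1.622e-06; pOH = 5.79; pH = 14 − pOH = 8.21.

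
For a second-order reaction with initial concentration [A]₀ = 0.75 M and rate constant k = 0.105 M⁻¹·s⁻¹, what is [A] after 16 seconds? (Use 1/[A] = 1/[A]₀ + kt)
0.3319 M

1/[A] = 1/[A]₀ + k·t = 1/0.75 + (0.105)·(16) = 1.3333 + 1.6800 = 3.0133
[A] = 1/3.0133 = 0.3319 M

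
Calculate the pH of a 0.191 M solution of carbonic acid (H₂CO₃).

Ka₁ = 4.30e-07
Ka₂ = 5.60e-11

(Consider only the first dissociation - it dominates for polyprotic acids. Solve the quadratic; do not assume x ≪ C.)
pH = 3.54

x² + Ka₁·x − Ka₁·C = 0 with Ka₁ = 4.30e-07, C = 0.191.
x = (−Ka₁ + √(Ka₁² + 4·Ka₁·C))/2 = 2.8637e-04 M, so pH = 3.54.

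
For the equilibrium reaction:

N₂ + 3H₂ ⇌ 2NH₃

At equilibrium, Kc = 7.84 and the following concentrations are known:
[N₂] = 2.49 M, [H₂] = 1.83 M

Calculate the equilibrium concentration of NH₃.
[NH₃] = 10.9379 M

Kc = ([NH₃]^2) / ([N₂] × [H₂]^3) = 7.84
[NH₃]^2 = Kc · (reactant terms)/(other product terms) = 7.84 · 15.26 / 1 = 119.64
[NH₃] = (119.64)^(1/2) = 10.9379 M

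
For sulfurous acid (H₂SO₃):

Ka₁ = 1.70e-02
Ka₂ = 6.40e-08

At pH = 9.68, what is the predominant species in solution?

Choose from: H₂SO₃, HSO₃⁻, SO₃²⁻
SO₃²⁻

pKa1 = 1.77, pKa2 = 7.19. Each pKa is the crossover between adjacent species; pH = 9.68 lies in the region where SO₃²⁻ predominates.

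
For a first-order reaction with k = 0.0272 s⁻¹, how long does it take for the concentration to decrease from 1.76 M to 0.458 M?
49.49 s

From ln[A] = ln[A]₀ - k·t: t = ln([A]₀/[A])/k = ln(1.76/0.458)/0.0272 = ln(3.8428)/0.0272 = 1.3462/0.0272 = 49.49 s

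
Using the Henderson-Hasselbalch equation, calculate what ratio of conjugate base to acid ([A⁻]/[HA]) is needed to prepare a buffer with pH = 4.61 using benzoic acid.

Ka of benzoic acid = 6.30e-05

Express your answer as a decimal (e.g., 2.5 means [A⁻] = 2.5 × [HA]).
[A⁻]/[HA] = 2.566

pKa = −log(6.30e-05) = 4.2007. pH = pKa + log([A⁻]/[HA]). 4.61 = 4.2007 + log(ratio). log(ratio) = 4.61 − 4.2007 = 0.4093. ratio = 10^(0.4093) = 2.566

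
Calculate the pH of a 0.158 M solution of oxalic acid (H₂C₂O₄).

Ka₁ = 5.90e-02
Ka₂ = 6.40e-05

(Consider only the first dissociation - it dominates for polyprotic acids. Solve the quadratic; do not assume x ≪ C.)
pH = 1.15

x² + Ka₁·x − Ka₁·C = 0 with Ka₁ = 5.90e-02, C = 0.158.
x = (−Ka₁ + √(Ka₁² + 4·Ka₁·C))/2 = 7.1457e-02 M, so pH = 1.15.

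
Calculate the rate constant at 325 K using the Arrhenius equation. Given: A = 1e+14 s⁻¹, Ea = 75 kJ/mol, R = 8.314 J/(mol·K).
8.82e+01 s⁻¹

k = A·exp(-Ea/(R·T)) = 1e+14·exp(-75000/(8.314·325)) = 1e+14·exp(-27.7567) = 1e+14·8.8190e-13 = 8.82e+01 s⁻¹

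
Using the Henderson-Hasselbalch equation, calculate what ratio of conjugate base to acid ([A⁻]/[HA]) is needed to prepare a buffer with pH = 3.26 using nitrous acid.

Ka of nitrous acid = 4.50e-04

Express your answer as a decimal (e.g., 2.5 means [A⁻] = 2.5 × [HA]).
[A⁻]/[HA] = 0.819

pKa = −log(4.50e-04) = 3.3468. pH = pKa + log([A⁻]/[HA]). 3.26 = 3.3468 + log(ratio). log(ratio) = 3.26 − 3.3468 = -0.0868. ratio = 10^(-0.0868) = 0.819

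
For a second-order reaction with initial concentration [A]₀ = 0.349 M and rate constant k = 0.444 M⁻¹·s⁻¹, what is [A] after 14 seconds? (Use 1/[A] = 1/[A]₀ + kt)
0.1101 M

1/[A] = 1/[A]₀ + k·t = 1/0.349 + (0.444)·(14) = 2.8653 + 6.2160 = 9.0813
[A] = 1/9.0813 = 0.1101 M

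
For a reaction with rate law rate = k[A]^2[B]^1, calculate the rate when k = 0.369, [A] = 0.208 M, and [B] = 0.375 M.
0.005987 M/s

rate = k·[A]^2·[B]^1 = 0.369·(0.208)^2·(0.375)^1 = 0.369·0.043264·0.375 = 0.005987 M/s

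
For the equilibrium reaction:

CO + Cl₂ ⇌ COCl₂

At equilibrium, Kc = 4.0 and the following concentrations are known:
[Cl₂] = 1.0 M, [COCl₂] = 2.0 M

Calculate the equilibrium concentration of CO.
[CO] = 0.5000 M

Kc = ([COCl₂]) / ([CO] × [Cl₂]) = 4.0
[CO]^1 = (product terms)/(Kc · other reactant terms) = 2 / (4.0 · 1) = 0.5
[CO] = 0.5000 M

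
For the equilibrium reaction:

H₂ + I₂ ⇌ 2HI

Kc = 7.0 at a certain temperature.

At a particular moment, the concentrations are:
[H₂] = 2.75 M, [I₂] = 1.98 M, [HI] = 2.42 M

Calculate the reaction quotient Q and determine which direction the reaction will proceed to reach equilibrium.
Q = 1.076, Q < K, reaction proceeds forward (toward products)

Q = ([HI]^2) / ([H₂] × [I₂])
  = ((2.42)^2) / ((2.75)·(1.98)) = 5.8564/5.445 = 1.076
Since Q = 1.076 < Kc = 7.0, the reaction proceeds forward (toward products) to reach equilibrium.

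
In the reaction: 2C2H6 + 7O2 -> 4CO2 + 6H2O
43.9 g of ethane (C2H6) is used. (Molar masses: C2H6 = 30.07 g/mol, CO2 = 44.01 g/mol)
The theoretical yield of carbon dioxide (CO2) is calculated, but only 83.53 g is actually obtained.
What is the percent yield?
Moles of C2H6 = 43.9 g ÷ 30.07 g/mol = 1.45993 mol
Mole ratio: 4 mol CO2 / 2 mol C2H6
Moles of CO2 = 1.45993 × (4/2) = 2.91985 mol
Theoretical yield = 2.91985 mol × 44.01 g/mol = 128.5 g
Actual yield = 83.53 g
Percent yield = (83.53 / 128.5) × 100% = 65.0%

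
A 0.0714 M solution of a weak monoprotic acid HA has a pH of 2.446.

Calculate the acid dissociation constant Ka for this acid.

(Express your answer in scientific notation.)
K_a = 1.89e-04

[H⁺] = 10^(−pH) = 10^(−2.446) = 3.581e-03 M. For HA ⇌ H⁺ + A⁻, Ka = x²/(C − x) = (3.581e-03)²/(0.0714 − 3.581e-03) = 1.89e-04.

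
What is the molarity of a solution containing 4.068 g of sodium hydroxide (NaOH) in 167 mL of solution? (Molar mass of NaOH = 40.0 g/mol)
Moles of NaOH = 4.068 g ÷ 40.0 g/mol = 0.1017 mol
Volume = 167 mL = 0.167 L
Molarity = 0.1017 mol ÷ 0.167 L = 0.609 M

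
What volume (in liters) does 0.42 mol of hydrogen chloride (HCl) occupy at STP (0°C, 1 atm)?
At STP, 1 mol of gas occupies 22.4 L
Volume = 0.42 mol × 22.4 L/mol = 9.41 L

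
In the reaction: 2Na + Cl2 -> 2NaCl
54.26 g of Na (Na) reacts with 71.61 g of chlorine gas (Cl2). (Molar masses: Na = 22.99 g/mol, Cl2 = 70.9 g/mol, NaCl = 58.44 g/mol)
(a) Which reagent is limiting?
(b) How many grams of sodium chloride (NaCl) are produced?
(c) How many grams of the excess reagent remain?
(a) Cl2, (b) 118.1 g, (c) 7.82 g

Moles of Na = 54.26 g ÷ 22.99 g/mol = 2.36016 mol
Moles of Cl2 = 71.61 g ÷ 70.9 g/mol = 1.01001 mol
Moles ÷ coefficient: Na: 2.36016/2 = 1.18, Cl2: 1.01001/1 = 1.01
(a) Cl2 has the smaller value, so Cl2 is the limiting reagent.
(b) Moles of NaCl = 1.01001 mol Cl2 × (2/1) = 2.02003 mol; mass = 2.02003 mol × 58.44 g/mol = 118.1 g
(c) Na consumed = 1.01001 × (2/1) = 2.02003 mol; remaining = 2.36016 − 2.02003 = 0.340128 mol; mass = 0.340128 mol × 22.99 g/mol = 7.82 g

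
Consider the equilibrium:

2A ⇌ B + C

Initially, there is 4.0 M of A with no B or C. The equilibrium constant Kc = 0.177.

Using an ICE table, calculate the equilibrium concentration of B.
[B] = 0.914 M

ICE: [A] = 4.0 − 2x, [B] = [C] = x.
Kc = x²/(4.0 − 2x)² = 0.177 ⇒ √Kc = x/(4.0 − 2x).
x = √0.177·4.0/(1 + 2√0.177) = 0.42071·4.0/1.8414 = 0.91389.
[B] = x = 0.914 M.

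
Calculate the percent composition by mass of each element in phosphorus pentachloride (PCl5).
P: 14.87%, Cl: 85.13%

Molar mass of PCl5 = 208.22 g/mol
% P = (1 × 30.97) / 208.22 × 100% = 30.97 / 208.22 × 100% = 14.87%
% Cl = (5 × 35.45) / 208.22 × 100% = 177.25 / 208.22 × 100% = 85.13%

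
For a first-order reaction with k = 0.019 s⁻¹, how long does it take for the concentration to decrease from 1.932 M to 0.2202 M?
114.30 s

From ln[A] = ln[A]₀ - k·t: t = ln([A]₀/[A])/k = ln(1.932/0.2202)/0.019 = ln(8.7738)/0.019 = 2.1718/0.019 = 114.30 s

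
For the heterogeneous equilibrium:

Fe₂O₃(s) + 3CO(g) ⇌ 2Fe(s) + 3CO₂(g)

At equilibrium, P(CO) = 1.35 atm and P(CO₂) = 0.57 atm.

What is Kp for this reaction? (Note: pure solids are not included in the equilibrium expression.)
K_p = 0.075

Solids (Fe₂O₃, Fe) are excluded.
Kp = P(CO₂)³/P(CO)³ = (0.57)³/(1.35)³ = 0.1852/2.46 = 0.075.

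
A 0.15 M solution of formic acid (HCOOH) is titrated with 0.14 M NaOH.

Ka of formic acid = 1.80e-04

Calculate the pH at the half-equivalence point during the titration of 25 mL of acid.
pH = pKa = 3.74

At the half-equivalence point, [HA] = [A⁻], so by Henderson–Hasselbalch pH = pKa + log(1) = pKa.
pKa = −log(1.80e-04) = 3.74.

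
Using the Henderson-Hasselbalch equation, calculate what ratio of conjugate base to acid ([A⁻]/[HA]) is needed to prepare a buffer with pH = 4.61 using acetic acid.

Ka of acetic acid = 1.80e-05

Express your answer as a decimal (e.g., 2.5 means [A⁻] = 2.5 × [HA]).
[A⁻]/[HA] = 0.733

pKa = −log(1.80e-05) = 4.7447. pH = pKa + log([A⁻]/[HA]). 4.61 = 4.7447 + log(ratio). log(ratio) = 4.61 − 4.7447 = -0.1347. ratio = 10^(-0.1347) = 0.733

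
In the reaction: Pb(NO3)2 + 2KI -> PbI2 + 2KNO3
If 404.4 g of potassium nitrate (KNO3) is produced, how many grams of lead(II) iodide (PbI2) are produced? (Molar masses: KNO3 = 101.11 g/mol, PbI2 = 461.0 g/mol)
Moles of KNO3 = 404.4 g ÷ 101.11 g/mol = 3.9996 mol
Mole ratio: 1 mol PbI2 / 2 mol KNO3
Moles of PbI2 = 3.9996 × (1/2) = 1.9998 mol
Mass of PbI2 = 1.9998 mol × 461.0 g/mol = 921.9 g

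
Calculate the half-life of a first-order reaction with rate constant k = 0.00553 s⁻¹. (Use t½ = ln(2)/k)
125.34 s

t½ = ln(2)/k = 0.6931/0.00553 = 125.34 s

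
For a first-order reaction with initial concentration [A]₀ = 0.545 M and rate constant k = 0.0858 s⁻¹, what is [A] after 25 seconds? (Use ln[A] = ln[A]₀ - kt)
0.0638 M

ln[A] = ln[A]₀ - k·t = ln(0.545) - (0.0858)·(25) = -0.6070 - 2.1450 = -2.7520
[A] = e^(-2.7520) = 0.0638 M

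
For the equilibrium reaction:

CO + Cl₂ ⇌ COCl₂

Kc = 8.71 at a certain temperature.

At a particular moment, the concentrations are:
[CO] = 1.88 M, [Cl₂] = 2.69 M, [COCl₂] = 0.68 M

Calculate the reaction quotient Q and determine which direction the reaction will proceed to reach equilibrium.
Q = 0.134, Q < K, reaction proceeds forward (toward products)

Q = ([COCl₂]) / ([CO] × [Cl₂])
  = ((0.68)) / ((1.88)·(2.69)) = 0.68/5.0572 = 0.1345
Since Q = 0.1345 < Kc = 8.71, the reaction proceeds forward (toward products) to reach equilibrium.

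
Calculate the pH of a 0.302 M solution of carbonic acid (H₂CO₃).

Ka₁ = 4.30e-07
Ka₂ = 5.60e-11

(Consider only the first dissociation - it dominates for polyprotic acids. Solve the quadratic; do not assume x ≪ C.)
pH = 3.44

x² + Ka₁·x − Ka₁·C = 0 with Ka₁ = 4.30e-07, C = 0.302.
x = (−Ka₁ + √(Ka₁² + 4·Ka₁·C))/2 = 3.6015e-04 M, so pH = 3.44.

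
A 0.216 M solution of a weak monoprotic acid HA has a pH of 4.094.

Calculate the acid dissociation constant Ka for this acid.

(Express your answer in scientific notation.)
K_a = 3.00e-08

[H⁺] = 10^(−pH) = 10^(−4.094) = 8.054e-05 M. For HA ⇌ H⁺ + A⁻, Ka = x²/(C − x) = (8.054e-05)²/(0.216 − 8.054e-05) = 3.00e-08.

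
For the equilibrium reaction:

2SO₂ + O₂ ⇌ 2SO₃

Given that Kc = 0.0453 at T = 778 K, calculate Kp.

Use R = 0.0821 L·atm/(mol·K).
K_p = 7.09e-04

Δn = (moles gaseous products) − (moles gaseous reactants) = -1
T = 778 K; RT = 0.0821 × 778 = 63.8738
Kp = Kc·(RT)^Δn = 0.0453 × (63.8738)^-1 = 0.0453 × 0.0156559 = 7.09e-04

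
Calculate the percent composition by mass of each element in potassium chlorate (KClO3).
K: 31.91%, Cl: 28.93%, O: 39.17%

Molar mass of KClO3 = 122.55 g/mol
% K = (1 × 39.1) / 122.55 × 100% = 39.1 / 122.55 × 100% = 31.91%
% Cl = (1 × 35.45) / 122.55 × 100% = 35.45 / 122.55 × 100% = 28.93%
% O = (3 × 16.0) / 122.55 × 100% = 48 / 122.55 × 100% = 39.17%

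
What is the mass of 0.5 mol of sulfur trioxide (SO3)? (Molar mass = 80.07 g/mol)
Mass = 0.5 mol × 80.07 g/mol = 40.03 g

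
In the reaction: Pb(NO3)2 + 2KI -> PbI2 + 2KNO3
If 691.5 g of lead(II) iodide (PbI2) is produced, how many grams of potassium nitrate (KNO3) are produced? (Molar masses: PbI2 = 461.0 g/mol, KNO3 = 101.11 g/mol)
Moles of PbI2 = 691.5 g ÷ 461.0 g/mol = 1.5 mol
Mole ratio: 2 mol KNO3 / 1 mol PbI2
Moles of KNO3 = 1.5 × (2/1) = 3 mol
Mass of KNO3 = 3 mol × 101.11 g/mol = 303.3 g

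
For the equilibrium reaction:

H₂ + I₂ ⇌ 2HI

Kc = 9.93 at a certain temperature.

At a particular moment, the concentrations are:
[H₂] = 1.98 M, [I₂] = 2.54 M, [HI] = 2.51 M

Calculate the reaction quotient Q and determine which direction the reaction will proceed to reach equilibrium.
Q = 1.253, Q < K, reaction proceeds forward (toward products)

Q = ([HI]^2) / ([H₂] × [I₂])
  = ((2.51)^2) / ((1.98)·(2.54)) = 6.3001/5.0292 = 1.253
Since Q = 1.253 < Kc = 9.93, the reaction proceeds forward (toward products) to reach equilibrium.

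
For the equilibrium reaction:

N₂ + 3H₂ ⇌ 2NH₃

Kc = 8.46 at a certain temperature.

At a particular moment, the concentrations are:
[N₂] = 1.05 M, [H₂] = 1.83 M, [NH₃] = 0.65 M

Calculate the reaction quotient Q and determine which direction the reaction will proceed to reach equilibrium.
Q = 0.066, Q < K, reaction proceeds forward (toward products)

Q = ([NH₃]^2) / ([N₂] × [H₂]^3)
  = ((0.65)^2) / ((1.05)·(1.83)^3) = 0.4225/6.4349 = 0.06566
Since Q = 0.06566 < Kc = 8.46, the reaction proceeds forward (toward products) to reach equilibrium.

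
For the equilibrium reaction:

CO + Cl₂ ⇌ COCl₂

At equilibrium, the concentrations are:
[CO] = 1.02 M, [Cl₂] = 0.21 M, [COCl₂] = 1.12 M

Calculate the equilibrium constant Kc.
K_c = 5.2288

Kc = ([COCl₂]) / ([CO] × [Cl₂])
   = ((1.12)) / ((1.02)·(0.21))
   = 1.12 / 0.2142 = 5.2288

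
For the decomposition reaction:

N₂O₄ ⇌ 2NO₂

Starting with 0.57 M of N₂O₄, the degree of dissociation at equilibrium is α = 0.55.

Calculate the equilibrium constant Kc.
K_c = 1.5327

x = α·[A]₀ = 0.55 × 0.57 = 0.3135 M dissociated.
At eq: [N₂O₄] = 0.57 − 0.3135 = 0.2565 M; [NO₂] = 2x = 0.627 M.
Kc = [NO₂]²/[N₂O₄] = (0.627)²/0.2565 = 1.533.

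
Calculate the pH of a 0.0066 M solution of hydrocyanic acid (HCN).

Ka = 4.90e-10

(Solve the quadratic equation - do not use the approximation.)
pH = 5.75

x² + Ka×x - Ka×C = 0. Using quadratic formula: [H⁺] = 1.7981e-06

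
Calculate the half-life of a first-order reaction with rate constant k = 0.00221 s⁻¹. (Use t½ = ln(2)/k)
313.64 s

t½ = ln(2)/k = 0.6931/0.00221 = 313.64 s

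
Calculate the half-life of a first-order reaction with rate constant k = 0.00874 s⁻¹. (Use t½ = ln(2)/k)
79.31 s

t½ = ln(2)/k = 0.6931/0.00874 = 79.31 s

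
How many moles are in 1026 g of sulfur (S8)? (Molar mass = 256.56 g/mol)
Moles = 1026 g ÷ 256.56 g/mol = 3.999 mol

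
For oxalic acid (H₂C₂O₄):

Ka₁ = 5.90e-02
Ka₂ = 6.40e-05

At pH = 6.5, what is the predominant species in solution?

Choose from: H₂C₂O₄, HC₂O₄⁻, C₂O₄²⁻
C₂O₄²⁻

pKa1 = 1.23, pKa2 = 4.19. Each pKa is the crossover between adjacent species; pH = 6.5 lies in the region where C₂O₄²⁻ predominates.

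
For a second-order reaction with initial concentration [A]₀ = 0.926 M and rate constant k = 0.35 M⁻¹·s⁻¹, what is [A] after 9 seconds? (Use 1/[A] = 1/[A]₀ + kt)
0.2364 M

1/[A] = 1/[A]₀ + k·t = 1/0.926 + (0.35)·(9) = 1.0799 + 3.1500 = 4.2299
[A] = 1/4.2299 = 0.2364 M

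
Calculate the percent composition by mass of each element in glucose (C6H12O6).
C: 40.00%, H: 6.71%, O: 53.29%

Molar mass of C6H12O6 = 180.16 g/mol
% C = (6 × 12.01) / 180.16 × 100% = 72.06 / 180.16 × 100% = 40.00%
% H = (12 × 1.008) / 180.16 × 100% = 12.096 / 180.16 × 100% = 6.71%
% O = (6 × 16.0) / 180.16 × 100% = 96 / 180.16 × 100% = 53.29%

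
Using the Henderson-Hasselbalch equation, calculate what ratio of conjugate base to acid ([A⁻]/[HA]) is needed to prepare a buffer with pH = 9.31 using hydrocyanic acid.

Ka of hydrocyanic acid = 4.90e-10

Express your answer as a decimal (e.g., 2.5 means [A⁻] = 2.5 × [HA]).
[A⁻]/[HA] = 1.000

pKa = −log(4.90e-10) = 9.3098. pH = pKa + log([A⁻]/[HA]). 9.31 = 9.3098 + log(ratio). log(ratio) = 9.31 − 9.3098 = 0.0002. ratio = 10^(0.0002) = 1.000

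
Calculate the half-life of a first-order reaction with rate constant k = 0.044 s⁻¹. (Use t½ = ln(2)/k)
15.75 s

t½ = ln(2)/k = 0.6931/0.044 = 15.75 s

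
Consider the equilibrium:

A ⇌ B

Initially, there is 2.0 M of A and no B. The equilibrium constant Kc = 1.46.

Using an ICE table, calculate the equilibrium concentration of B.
[B] = 1.187 M

ICE: [A] = 2.0 − x, [B] = x.
Kc = x/(2.0 − x) = 1.46 ⇒ x = 1.46·2.0/(1 + 1.46) = 2.92/2.46 = 1.187.
[B] = x = 1.187 M.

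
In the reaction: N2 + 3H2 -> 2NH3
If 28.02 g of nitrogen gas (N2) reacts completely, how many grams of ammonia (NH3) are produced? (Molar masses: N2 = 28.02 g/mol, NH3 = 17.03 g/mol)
Moles of N2 = 28.02 g ÷ 28.02 g/mol = 1 mol
Mole ratio: 2 mol NH3 / 1 mol N2
Moles of NH3 = 1 × (2/1) = 2 mol
Mass of NH3 = 2 mol × 17.03 g/mol = 34.06 g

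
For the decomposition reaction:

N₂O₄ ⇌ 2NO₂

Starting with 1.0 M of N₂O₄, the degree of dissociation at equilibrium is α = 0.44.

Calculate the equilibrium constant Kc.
K_c = 1.3829

x = α·[A]₀ = 0.44 × 1.0 = 0.44 M dissociated.
At eq: [N₂O₄] = 1.0 − 0.44 = 0.56 M; [NO₂] = 2x = 0.88 M.
Kc = [NO₂]²/[N₂O₄] = (0.88)²/0.56 = 1.383.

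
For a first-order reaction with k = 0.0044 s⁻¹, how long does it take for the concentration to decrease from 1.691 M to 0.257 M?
428.18 s

From ln[A] = ln[A]₀ - k·t: t = ln([A]₀/[A])/k = ln(1.691/0.257)/0.0044 = ln(6.5798)/0.0044 = 1.8840/0.0044 = 428.18 s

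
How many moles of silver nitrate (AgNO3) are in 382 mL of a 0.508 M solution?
Moles = Molarity × Volume (L)
Moles = 0.508 M × 0.382 L = 0.1941 mol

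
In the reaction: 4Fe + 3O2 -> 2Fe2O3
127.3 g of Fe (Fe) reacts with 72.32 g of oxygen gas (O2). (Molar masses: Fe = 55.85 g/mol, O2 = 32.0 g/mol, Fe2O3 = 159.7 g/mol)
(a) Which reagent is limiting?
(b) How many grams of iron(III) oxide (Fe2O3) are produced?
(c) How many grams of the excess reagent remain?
(a) Fe, (b) 182 g, (c) 17.62 g

Moles of Fe = 127.3 g ÷ 55.85 g/mol = 2.27932 mol
Moles of O2 = 72.32 g ÷ 32.0 g/mol = 2.26 mol
Moles ÷ coefficient: Fe: 2.27932/4 = 0.5698, O2: 2.26/3 = 0.7533
(a) Fe has the smaller value, so Fe is the limiting reagent.
(b) Moles of Fe2O3 = 2.27932 mol Fe × (2/4) = 1.13966 mol; mass = 1.13966 mol × 159.7 g/mol = 182 g
(c) O2 consumed = 2.27932 × (3/4) = 1.70949 mol; remaining = 2.26 − 1.70949 = 0.55051 mol; mass = 0.55051 mol × 32.0 g/mol = 17.62 g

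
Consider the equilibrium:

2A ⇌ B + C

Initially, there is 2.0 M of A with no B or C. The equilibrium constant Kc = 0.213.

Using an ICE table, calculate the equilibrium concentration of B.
[B] = 0.480 M

ICE: [A] = 2.0 − 2x, [B] = [C] = x.
Kc = x²/(2.0 − 2x)² = 0.213 ⇒ √Kc = x/(2.0 − 2x).
x = √0.213·2.0/(1 + 2√0.213) = 0.46152·2.0/1.923 = 0.47999.
[B] = x = 0.480 M.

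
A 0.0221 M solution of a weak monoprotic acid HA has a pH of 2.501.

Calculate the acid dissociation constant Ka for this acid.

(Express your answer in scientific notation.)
K_a = 5.25e-04

[H⁺] = 10^(−pH) = 10^(−2.501) = 3.155e-03 M. For HA ⇌ H⁺ + A⁻, Ka = x²/(C − x) = (3.155e-03)²/(0.0221 − 3.155e-03) = 5.25e-04.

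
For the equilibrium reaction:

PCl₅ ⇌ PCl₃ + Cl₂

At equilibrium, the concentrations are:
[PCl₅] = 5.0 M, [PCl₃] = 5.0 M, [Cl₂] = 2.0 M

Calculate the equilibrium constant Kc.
K_c = 2.0000

Kc = ([PCl₃] × [Cl₂]) / ([PCl₅])
   = ((5.0)·(2.0)) / ((5.0))
   = 10 / 5 = 2.0000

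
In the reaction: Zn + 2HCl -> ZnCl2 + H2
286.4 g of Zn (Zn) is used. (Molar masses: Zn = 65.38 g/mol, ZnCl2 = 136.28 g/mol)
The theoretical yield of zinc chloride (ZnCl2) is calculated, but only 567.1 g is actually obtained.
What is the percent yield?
Moles of Zn = 286.4 g ÷ 65.38 g/mol = 4.38054 mol
Mole ratio: 1 mol ZnCl2 / 1 mol Zn
Moles of ZnCl2 = 4.38054 × (1/1) = 4.38054 mol
Theoretical yield = 4.38054 mol × 136.28 g/mol = 596.98 g
Actual yield = 567.1 g
Percent yield = (567.1 / 596.98) × 100% = 95.0%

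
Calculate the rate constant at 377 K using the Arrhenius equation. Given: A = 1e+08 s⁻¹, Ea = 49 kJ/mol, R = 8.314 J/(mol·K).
1.62e+01 s⁻¹

k = A·exp(-Ea/(R·T)) = 1e+08·exp(-49000/(8.314·377)) = 1e+08·exp(-15.6331) = 1e+08·1.6242e-07 = 1.62e+01 s⁻¹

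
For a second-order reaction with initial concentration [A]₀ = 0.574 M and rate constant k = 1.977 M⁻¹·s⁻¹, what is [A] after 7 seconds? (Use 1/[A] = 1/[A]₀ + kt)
0.0642 M

1/[A] = 1/[A]₀ + k·t = 1/0.574 + (1.977)·(7) = 1.7422 + 13.8390 = 15.5812
[A] = 1/15.5812 = 0.0642 M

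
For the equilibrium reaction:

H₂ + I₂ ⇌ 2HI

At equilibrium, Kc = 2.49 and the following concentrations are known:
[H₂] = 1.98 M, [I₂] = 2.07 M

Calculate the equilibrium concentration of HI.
[HI] = 3.1946 M

Kc = ([HI]^2) / ([H₂] × [I₂]) = 2.49
[HI]^2 = Kc · (reactant terms)/(other product terms) = 2.49 · 4.0986 / 1 = 10.206
[HI] = (10.206)^(1/2) = 3.1946 M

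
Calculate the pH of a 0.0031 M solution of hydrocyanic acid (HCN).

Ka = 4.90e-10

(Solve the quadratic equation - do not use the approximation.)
pH = 5.91

x² + Ka×x - Ka×C = 0. Using quadratic formula: [H⁺] = 1.2322e-06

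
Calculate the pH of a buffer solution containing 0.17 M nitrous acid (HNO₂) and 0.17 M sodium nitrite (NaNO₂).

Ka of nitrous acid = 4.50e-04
pH = 3.35

pKa = -log(4.50e-04) = 3.35. pH = pKa + log([A⁻]/[HA]) = 3.35 + log(0.17/0.17)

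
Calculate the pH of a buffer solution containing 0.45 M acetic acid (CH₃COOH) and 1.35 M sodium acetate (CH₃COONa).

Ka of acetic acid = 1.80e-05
pH = 5.22

pKa = -log(1.80e-05) = 4.74. pH = pKa + log([A⁻]/[HA]) = 4.74 + log(1.35/0.45)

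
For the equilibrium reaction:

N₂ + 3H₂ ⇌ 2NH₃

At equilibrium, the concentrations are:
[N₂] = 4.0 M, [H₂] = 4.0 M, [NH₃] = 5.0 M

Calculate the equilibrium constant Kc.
K_c = 0.0977

Kc = ([NH₃]^2) / ([N₂] × [H₂]^3)
   = ((5.0)^2) / ((4.0)·(4.0)^3)
   = 25 / 256 = 0.0977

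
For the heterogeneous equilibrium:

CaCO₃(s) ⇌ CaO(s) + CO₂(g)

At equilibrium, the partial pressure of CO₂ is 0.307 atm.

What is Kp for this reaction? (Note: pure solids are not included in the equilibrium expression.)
K_p = 0.307

Solids (CaCO₃, CaO) have activity 1 and are excluded.
Kp = P(CO₂) = 0.307.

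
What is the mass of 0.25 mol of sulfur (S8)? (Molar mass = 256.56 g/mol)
Mass = 0.25 mol × 256.56 g/mol = 64.14 g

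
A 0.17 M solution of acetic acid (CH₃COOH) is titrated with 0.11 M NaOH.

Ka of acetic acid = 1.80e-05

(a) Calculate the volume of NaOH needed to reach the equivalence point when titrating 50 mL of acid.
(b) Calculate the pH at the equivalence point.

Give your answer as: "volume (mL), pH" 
V = 77.3 mL, pH = 8.78

(a) At equivalence: moles acid = moles base.
moles acid = 0.17 × 0.05 = 0.0085 mol; V_NaOH = 0.0085/0.11 = 0.07727 L = 77.3 mL.
(b) At equivalence, all acid → conjugate base A⁻ at [A⁻] = 0.0085/0.1273 = 0.06679 M.
Kb = Kw/Ka = 1.0e-14/1.80e-05 = 5.556e-10; [OH⁻] = √(Kb·[A⁻]) = 6.091e-06; pOH = 5.22; pH = 14 − pOH = 8.78.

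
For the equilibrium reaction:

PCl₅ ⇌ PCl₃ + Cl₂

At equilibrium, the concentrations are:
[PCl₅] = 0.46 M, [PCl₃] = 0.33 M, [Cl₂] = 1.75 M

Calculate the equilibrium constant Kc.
K_c = 1.2554

Kc = ([PCl₃] × [Cl₂]) / ([PCl₅])
   = ((0.33)·(1.75)) / ((0.46))
   = 0.5775 / 0.46 = 1.2554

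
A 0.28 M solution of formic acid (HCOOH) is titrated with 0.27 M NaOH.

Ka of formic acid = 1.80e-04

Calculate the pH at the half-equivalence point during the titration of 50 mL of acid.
pH = pKa = 3.74

At the half-equivalence point, [HA] = [A⁻], so by Henderson–Hasselbalch pH = pKa + log(1) = pKa.
pKa = −log(1.80e-04) = 3.74.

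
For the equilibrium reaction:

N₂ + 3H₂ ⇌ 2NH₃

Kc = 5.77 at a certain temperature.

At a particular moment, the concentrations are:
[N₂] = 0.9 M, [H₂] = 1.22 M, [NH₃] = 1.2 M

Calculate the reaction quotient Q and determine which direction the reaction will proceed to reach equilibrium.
Q = 0.881, Q < K, reaction proceeds forward (toward products)

Q = ([NH₃]^2) / ([N₂] × [H₂]^3)
  = ((1.2)^2) / ((0.9)·(1.22)^3) = 1.44/1.6343 = 0.8811
Since Q = 0.8811 < Kc = 5.77, the reaction proceeds forward (toward products) to reach equilibrium.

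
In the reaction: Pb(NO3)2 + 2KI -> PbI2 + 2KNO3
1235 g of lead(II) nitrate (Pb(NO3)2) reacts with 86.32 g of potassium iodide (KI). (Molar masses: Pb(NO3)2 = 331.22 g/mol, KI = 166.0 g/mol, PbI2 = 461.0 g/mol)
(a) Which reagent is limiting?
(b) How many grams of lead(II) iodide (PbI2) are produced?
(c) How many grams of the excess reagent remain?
(a) KI, (b) 119.9 g, (c) 1149 g

Moles of Pb(NO3)2 = 1235 g ÷ 331.22 g/mol = 3.72864 mol
Moles of KI = 86.32 g ÷ 166.0 g/mol = 0.52 mol
Moles ÷ coefficient: Pb(NO3)2: 3.72864/1 = 3.729, KI: 0.52/2 = 0.26
(a) KI has the smaller value, so KI is the limiting reagent.
(b) Moles of PbI2 = 0.52 mol KI × (1/2) = 0.26 mol; mass = 0.26 mol × 461.0 g/mol = 119.9 g
(c) Pb(NO3)2 consumed = 0.52 × (1/2) = 0.26 mol; remaining = 3.72864 − 0.26 = 3.46864 mol; mass = 3.46864 mol × 331.22 g/mol = 1149 g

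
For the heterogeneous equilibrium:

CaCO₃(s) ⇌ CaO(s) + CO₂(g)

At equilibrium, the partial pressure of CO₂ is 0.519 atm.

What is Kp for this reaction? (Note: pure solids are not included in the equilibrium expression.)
K_p = 0.519

Solids (CaCO₃, CaO) have activity 1 and are excluded.
Kp = P(CO₂) = 0.519.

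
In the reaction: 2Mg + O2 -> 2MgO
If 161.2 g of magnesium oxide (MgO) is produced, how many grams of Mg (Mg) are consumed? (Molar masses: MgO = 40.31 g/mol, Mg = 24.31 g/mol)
Moles of MgO = 161.2 g ÷ 40.31 g/mol = 3.99901 mol
Mole ratio: 2 mol Mg / 2 mol MgO
Moles of Mg = 3.99901 × (2/2) = 3.99901 mol
Mass of Mg = 3.99901 mol × 24.31 g/mol = 97.22 g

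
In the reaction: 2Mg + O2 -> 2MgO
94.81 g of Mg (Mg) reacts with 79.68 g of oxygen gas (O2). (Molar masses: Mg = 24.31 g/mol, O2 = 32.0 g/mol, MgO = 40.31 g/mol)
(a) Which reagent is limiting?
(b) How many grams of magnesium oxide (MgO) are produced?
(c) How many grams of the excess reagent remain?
(a) Mg, (b) 157.2 g, (c) 17.28 g

Moles of Mg = 94.81 g ÷ 24.31 g/mol = 3.90004 mol
Moles of O2 = 79.68 g ÷ 32.0 g/mol = 2.49 mol
Moles ÷ coefficient: Mg: 3.90004/2 = 1.95, O2: 2.49/1 = 2.49
(a) Mg has the smaller value, so Mg is the limiting reagent.
(b) Moles of MgO = 3.90004 mol Mg × (2/2) = 3.90004 mol; mass = 3.90004 mol × 40.31 g/mol = 157.2 g
(c) O2 consumed = 3.90004 × (1/2) = 1.95002 mol; remaining = 2.49 − 1.95002 = 0.539979 mol; mass = 0.539979 mol × 32.0 g/mol = 17.28 g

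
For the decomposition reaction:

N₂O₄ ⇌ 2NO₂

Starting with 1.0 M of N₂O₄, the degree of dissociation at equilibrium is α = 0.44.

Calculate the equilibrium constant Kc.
K_c = 1.3829

x = α·[A]₀ = 0.44 × 1.0 = 0.44 M dissociated.
At eq: [N₂O₄] = 1.0 − 0.44 = 0.56 M; [NO₂] = 2x = 0.88 M.
Kc = [NO₂]²/[N₂O₄] = (0.88)²/0.56 = 1.383.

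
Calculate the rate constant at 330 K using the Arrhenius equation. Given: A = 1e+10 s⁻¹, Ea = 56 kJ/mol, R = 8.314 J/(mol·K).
1.37e+01 s⁻¹

k = A·exp(-Ea/(R·T)) = 1e+10·exp(-56000/(8.314·330)) = 1e+10·exp(-20.4110) = 1e+10·1.3665e-09 = 1.37e+01 s⁻¹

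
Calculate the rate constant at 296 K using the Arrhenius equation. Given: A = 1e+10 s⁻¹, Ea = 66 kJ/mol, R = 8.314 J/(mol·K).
2.25e-02 s⁻¹

k = A·exp(-Ea/(R·T)) = 1e+10·exp(-66000/(8.314·296)) = 1e+10·exp(-26.8190) = 1e+10·2.2525e-12 = 2.25e-02 s⁻¹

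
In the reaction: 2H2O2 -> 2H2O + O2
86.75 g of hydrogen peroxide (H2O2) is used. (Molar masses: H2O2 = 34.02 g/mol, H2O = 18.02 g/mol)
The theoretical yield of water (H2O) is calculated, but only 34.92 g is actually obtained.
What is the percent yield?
Moles of H2O2 = 86.75 g ÷ 34.02 g/mol = 2.54997 mol
Mole ratio: 2 mol H2O / 2 mol H2O2
Moles of H2O = 2.54997 × (2/2) = 2.54997 mol
Theoretical yield = 2.54997 mol × 18.02 g/mol = 45.95 g
Actual yield = 34.92 g
Percent yield = (34.92 / 45.95) × 100% = 76.0%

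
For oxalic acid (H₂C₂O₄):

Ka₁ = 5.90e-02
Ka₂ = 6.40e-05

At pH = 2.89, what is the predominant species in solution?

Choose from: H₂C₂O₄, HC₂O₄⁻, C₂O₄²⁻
HC₂O₄⁻

pKa1 = 1.23, pKa2 = 4.19. Each pKa is the crossover between adjacent species; pH = 2.89 lies in the region where HC₂O₄⁻ predominates.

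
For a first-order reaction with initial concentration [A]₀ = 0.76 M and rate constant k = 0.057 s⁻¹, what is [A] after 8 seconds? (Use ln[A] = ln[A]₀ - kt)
0.4817 M

ln[A] = ln[A]₀ - k·t = ln(0.76) - (0.057)·(8) = -0.2744 - 0.4560 = -0.7304
[A] = e^(-0.7304) = 0.4817 M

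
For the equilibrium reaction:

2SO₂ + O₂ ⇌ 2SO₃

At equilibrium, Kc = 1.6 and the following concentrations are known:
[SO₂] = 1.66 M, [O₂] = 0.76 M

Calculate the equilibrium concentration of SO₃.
[SO₃] = 1.8305 M

Kc = ([SO₃]^2) / ([SO₂]^2 × [O₂]) = 1.6
[SO₃]^2 = Kc · (reactant terms)/(other product terms) = 1.6 · 2.0943 / 1 = 3.3508
[SO₃] = (3.3508)^(1/2) = 1.8305 M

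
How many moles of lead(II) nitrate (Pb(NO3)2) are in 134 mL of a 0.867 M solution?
Moles = Molarity × Volume (L)
Moles = 0.867 M × 0.134 L = 0.1162 mol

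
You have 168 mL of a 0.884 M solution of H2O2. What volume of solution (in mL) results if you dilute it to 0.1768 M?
Using M₁V₁ = M₂V₂:
0.884 × 168 = 0.1768 × V₂
V₂ = (0.884 × 168) / 0.1768 = 840 mL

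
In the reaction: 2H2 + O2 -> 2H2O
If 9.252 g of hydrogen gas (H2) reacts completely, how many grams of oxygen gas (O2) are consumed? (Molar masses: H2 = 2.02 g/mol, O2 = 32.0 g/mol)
Moles of H2 = 9.252 g ÷ 2.02 g/mol = 4.5802 mol
Mole ratio: 1 mol O2 / 2 mol H2
Moles of O2 = 4.5802 × (1/2) = 2.2901 mol
Mass of O2 = 2.2901 mol × 32.0 g/mol = 73.28 g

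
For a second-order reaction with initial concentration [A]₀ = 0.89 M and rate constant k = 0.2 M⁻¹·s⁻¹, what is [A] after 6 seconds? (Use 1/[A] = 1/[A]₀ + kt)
0.4304 M

1/[A] = 1/[A]₀ + k·t = 1/0.89 + (0.2)·(6) = 1.1236 + 1.2000 = 2.3236
[A] = 1/2.3236 = 0.4304 M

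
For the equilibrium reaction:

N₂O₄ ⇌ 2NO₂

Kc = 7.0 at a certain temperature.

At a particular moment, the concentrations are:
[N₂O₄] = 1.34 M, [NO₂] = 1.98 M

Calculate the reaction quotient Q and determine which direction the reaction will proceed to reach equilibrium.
Q = 2.926, Q < K, reaction proceeds forward (toward products)

Q = ([NO₂]^2) / ([N₂O₄])
  = ((1.98)^2) / ((1.34)) = 3.9204/1.34 = 2.926
Since Q = 2.926 < Kc = 7.0, the reaction proceeds forward (toward products) to reach equilibrium.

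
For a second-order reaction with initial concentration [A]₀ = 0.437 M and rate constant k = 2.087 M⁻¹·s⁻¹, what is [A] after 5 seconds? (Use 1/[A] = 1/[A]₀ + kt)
0.0786 M

1/[A] = 1/[A]₀ + k·t = 1/0.437 + (2.087)·(5) = 2.2883 + 10.4350 = 12.7233
[A] = 1/12.7233 = 0.0786 M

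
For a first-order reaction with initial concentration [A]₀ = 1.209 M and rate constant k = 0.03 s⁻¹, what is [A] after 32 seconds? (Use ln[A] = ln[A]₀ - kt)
0.4629 M

ln[A] = ln[A]₀ - k·t = ln(1.209) - (0.03)·(32) = 0.1898 - 0.9600 = -0.7702
[A] = e^(-0.7702) = 0.4629 M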